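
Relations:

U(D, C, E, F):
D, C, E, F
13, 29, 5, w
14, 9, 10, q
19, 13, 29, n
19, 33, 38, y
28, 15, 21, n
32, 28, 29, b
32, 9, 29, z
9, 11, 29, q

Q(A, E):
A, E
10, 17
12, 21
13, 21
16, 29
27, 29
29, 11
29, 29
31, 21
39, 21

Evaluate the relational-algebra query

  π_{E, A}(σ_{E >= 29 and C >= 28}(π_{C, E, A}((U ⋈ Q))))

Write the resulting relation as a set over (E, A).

{(29, 16), (29, 27), (29, 29)}

Natural join on E: {(19, 13, 29, n, 16), (19, 13, 29, n, 27), (19, 13, 29, n, 29), (28, 15, 21, n, 12), (28, 15, 21, n, 13), (28, 15, 21, n, 31), (28, 15, 21, n, 39), (32, 28, 29, b, 16), (32, 28, 29, b, 27), (32, 28, 29, b, 29), (32, 9, 29, z, 16), (32, 9, 29, z, 27), (32, 9, 29, z, 29), (9, 11, 29, q, 16), (9, 11, 29, q, 27), (9, 11, 29, q, 29)}
Keep only column(s) C, E, A: {(11, 29, 16), (11, 29, 27), (11, 29, 29), (13, 29, 16), (13, 29, 27), (13, 29, 29), (15, 21, 12), (15, 21, 13), (15, 21, 31), (15, 21, 39), (28, 29, 16), (28, 29, 27), (28, 29, 29), (9, 29, 16), (9, 29, 27), (9, 29, 29)}
Filtering on E >= 29 and C >= 28 leaves {(28, 29, 16), (28, 29, 27), (28, 29, 29)}.
Keep only column(s) E, A: {(29, 16), (29, 27), (29, 29)}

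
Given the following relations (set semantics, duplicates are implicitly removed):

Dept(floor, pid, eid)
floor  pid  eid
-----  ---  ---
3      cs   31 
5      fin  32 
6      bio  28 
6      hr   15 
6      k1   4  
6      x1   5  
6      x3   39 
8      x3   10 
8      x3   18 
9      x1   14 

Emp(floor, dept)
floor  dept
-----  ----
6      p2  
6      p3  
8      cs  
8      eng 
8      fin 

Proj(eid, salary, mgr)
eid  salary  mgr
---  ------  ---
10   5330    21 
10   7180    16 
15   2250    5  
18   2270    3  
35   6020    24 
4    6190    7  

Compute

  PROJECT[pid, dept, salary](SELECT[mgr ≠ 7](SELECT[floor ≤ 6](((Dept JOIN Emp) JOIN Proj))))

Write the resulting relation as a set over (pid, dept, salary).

Joining Dept and Emp on floor yields {(6, bio, 28, p2), (6, bio, 28, p3), (6, hr, 15, p2), (6, hr, 15, p3), (6, k1, 4, p2), (6, k1, 4, p3), (6, x1, 5, p2), (6, x1, 5, p3), (6, x3, 39, p2), (6, x3, 39, p3), (8, x3, 10, cs), (8, x3, 10, eng), (8, x3, 10, fin), (8, x3, 18, cs), (8, x3, 18, eng), (8, x3, 18, fin)}.
Joining (Dept JOIN Emp) and Proj on eid yields {(6, hr, 15, p2, 2250, 5), (6, hr, 15, p3, 2250, 5), (6, k1, 4, p2, 6190, 7), (6, k1, 4, p3, 6190, 7), (8, x3, 10, cs, 5330, 21), (8, x3, 10, cs, 7180, 16), (8, x3, 10, eng, 5330, 21), (8, x3, 10, eng, 7180, 16), (8, x3, 10, fin, 5330, 21), (8, x3, 10, fin, 7180, 16), (8, x3, 18, cs, 2270, 3), (8, x3, 18, eng, 2270, 3), (8, x3, 18, fin, 2270, 3)}.
Filtering on floor ≤ 6 leaves {(6, hr, 15, p2, 2250, 5), (6, hr, 15, p3, 2250, 5), (6, k1, 4, p2, 6190, 7), (6, k1, 4, p3, 6190, 7)}.
Filtering on mgr ≠ 7 leaves {(6, hr, 15, p2, 2250, 5), (6, hr, 15, p3, 2250, 5)}.
π[pid, dept, salary]: project onto (pid, dept, salary) → {(hr, p2, 2250), (hr, p3, 2250)}

{(hr, p2, 2250), (hr, p3, 2250)}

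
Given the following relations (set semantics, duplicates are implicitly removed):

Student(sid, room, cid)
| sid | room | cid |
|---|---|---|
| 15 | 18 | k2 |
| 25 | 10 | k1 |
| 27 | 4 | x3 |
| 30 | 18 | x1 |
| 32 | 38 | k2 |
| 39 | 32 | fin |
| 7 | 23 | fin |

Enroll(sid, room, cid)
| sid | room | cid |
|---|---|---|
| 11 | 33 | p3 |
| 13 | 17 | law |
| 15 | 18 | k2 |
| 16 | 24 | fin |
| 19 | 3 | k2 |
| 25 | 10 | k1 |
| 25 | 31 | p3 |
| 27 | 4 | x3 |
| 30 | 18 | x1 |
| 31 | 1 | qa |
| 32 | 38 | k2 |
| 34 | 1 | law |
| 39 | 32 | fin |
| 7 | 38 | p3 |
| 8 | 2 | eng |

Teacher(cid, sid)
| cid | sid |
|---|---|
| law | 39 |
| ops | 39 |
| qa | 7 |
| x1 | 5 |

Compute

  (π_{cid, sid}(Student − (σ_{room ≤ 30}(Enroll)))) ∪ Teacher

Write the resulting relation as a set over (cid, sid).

{(fin, 39), (fin, 7), (k2, 32), (law, 39), (ops, 39), (qa, 7), (x1, 5)}

Filtering on room ≤ 30 leaves {(13, 17, law), (15, 18, k2), (16, 24, fin), (19, 3, k2), (25, 10, k1), (27, 4, x3), (30, 18, x1), (31, 1, qa), (34, 1, law), (8, 2, eng)}.
Difference: {(15, 18, k2), (25, 10, k1), (27, 4, x3), (30, 18, x1), (32, 38, k2), (39, 32, fin), (7, 23, fin)} with {(13, 17, law), (15, 18, k2), (16, 24, fin), (19, 3, k2), (25, 10, k1), (27, 4, x3), (30, 18, x1), (31, 1, qa), (34, 1, law), (8, 2, eng)} → {(32, 38, k2), (39, 32, fin), (7, 23, fin)}
Keep only column(s) cid, sid: {(fin, 39), (fin, 7), (k2, 32)}
Union: {(fin, 39), (fin, 7), (k2, 32)} with {(law, 39), (ops, 39), (qa, 7), (x1, 5)} → {(fin, 39), (fin, 7), (k2, 32), (law, 39), (ops, 39), (qa, 7), (x1, 5)}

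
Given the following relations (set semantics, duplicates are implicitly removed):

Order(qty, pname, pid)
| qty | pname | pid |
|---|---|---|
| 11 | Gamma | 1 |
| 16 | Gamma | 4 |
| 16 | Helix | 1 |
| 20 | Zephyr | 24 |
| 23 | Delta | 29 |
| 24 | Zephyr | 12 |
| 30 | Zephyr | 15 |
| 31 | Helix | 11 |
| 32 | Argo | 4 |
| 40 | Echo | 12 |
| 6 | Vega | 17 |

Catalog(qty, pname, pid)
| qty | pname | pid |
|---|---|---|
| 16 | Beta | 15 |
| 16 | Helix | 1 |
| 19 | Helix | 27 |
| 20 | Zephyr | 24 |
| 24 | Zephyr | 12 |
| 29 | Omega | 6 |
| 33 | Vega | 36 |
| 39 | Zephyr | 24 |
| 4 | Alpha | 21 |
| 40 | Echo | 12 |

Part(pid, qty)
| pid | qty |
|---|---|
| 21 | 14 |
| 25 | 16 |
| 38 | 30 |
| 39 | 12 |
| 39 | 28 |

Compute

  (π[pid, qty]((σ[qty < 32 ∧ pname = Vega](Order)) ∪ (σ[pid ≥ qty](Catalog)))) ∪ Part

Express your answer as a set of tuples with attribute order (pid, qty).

{(17, 6), (21, 14), (21, 4), (24, 20), (25, 16), (27, 19), (36, 33), (38, 30), (39, 12), (39, 28)}

Apply σ_{qty < 32 ∧ pname = Vega}; surviving tuples: {(6, Vega, 17)}
Apply σ_{pid ≥ qty}; surviving tuples: {(19, Helix, 27), (20, Zephyr, 24), (33, Vega, 36), (4, Alpha, 21)}
Taking the union: {(19, Helix, 27), (20, Zephyr, 24), (33, Vega, 36), (4, Alpha, 21), (6, Vega, 17)}
π[pid, qty]: project onto (pid, qty) → {(17, 6), (21, 4), (24, 20), (27, 19), (36, 33)}
Taking the union: {(17, 6), (21, 14), (21, 4), (24, 20), (25, 16), (27, 19), (36, 33), (38, 30), (39, 12), (39, 28)}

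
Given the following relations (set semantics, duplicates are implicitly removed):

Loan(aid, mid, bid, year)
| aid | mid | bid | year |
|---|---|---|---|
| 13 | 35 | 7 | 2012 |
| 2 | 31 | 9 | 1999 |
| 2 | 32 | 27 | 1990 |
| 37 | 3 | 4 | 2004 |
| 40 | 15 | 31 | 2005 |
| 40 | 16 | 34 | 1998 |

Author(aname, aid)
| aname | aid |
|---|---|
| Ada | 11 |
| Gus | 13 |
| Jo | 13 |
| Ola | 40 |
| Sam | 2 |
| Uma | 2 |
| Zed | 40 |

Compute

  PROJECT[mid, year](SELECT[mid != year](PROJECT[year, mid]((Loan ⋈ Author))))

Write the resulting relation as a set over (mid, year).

Natural join on aid: {(13, 35, 7, 2012, Gus), (13, 35, 7, 2012, Jo), (2, 31, 9, 1999, Sam), (2, 31, 9, 1999, Uma), (2, 32, 27, 1990, Sam), (2, 32, 27, 1990, Uma), (40, 15, 31, 2005, Ola), (40, 15, 31, 2005, Zed), (40, 16, 34, 1998, Ola), (40, 16, 34, 1998, Zed)}
Keep only column(s) year, mid (5 duplicate(s) eliminated): {(1990, 32), (1998, 16), (1999, 31), (2005, 15), (2012, 35)}
Filtering on mid != year leaves {(1990, 32), (1998, 16), (1999, 31), (2005, 15), (2012, 35)}.
Keep only column(s) mid, year: {(15, 2005), (16, 1998), (31, 1999), (32, 1990), (35, 2012)}

{(15, 2005), (16, 1998), (31, 1999), (32, 1990), (35, 2012)}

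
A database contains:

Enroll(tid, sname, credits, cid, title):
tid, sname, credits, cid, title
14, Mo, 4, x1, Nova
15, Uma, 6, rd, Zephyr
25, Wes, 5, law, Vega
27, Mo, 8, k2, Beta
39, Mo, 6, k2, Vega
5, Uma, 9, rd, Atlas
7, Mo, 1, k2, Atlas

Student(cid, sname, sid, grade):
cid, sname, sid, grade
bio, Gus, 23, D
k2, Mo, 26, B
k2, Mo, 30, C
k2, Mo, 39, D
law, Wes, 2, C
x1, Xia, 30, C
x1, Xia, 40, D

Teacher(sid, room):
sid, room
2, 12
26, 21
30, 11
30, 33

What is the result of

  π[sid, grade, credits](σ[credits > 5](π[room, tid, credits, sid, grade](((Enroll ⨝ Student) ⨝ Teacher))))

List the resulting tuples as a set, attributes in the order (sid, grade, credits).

Natural join on sname, cid: {(25, Wes, 5, law, Vega, 2, C), (27, Mo, 8, k2, Beta, 26, B), (27, Mo, 8, k2, Beta, 30, C), (27, Mo, 8, k2, Beta, 39, D), (39, Mo, 6, k2, Vega, 26, B), (39, Mo, 6, k2, Vega, 30, C), (39, Mo, 6, k2, Vega, 39, D), (7, Mo, 1, k2, Atlas, 26, B), (7, Mo, 1, k2, Atlas, 30, C), (7, Mo, 1, k2, Atlas, 39, D)}
Natural join on sid: {(25, Wes, 5, law, Vega, 2, C, 12), (27, Mo, 8, k2, Beta, 26, B, 21), (27, Mo, 8, k2, Beta, 30, C, 11), (27, Mo, 8, k2, Beta, 30, C, 33), (39, Mo, 6, k2, Vega, 26, B, 21), (39, Mo, 6, k2, Vega, 30, C, 11), (39, Mo, 6, k2, Vega, 30, C, 33), (7, Mo, 1, k2, Atlas, 26, B, 21), (7, Mo, 1, k2, Atlas, 30, C, 11), (7, Mo, 1, k2, Atlas, 30, C, 33)}
π[room, tid, credits, sid, grade]: project onto (room, tid, credits, sid, grade) → {(11, 27, 8, 30, C), (11, 39, 6, 30, C), (11, 7, 1, 30, C), (12, 25, 5, 2, C), (21, 27, 8, 26, B), (21, 39, 6, 26, B), (21, 7, 1, 26, B), (33, 27, 8, 30, C), (33, 39, 6, 30, C), (33, 7, 1, 30, C)}
Selection credits > 5: {(11, 27, 8, 30, C), (11, 39, 6, 30, C), (21, 27, 8, 26, B), (21, 39, 6, 26, B), (33, 27, 8, 30, C), (33, 39, 6, 30, C)}
π[sid, grade, credits]: project onto (sid, grade, credits) (2 duplicate(s) eliminated) → {(26, B, 6), (26, B, 8), (30, C, 6), (30, C, 8)}

{(26, B, 6), (26, B, 8), (30, C, 6), (30, C, 8)}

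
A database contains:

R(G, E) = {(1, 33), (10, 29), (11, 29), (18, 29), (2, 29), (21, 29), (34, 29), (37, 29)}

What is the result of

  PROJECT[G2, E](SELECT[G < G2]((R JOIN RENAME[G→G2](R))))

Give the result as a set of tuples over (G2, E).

ρ[G→G2]: schema becomes (G2, E); tuples unchanged.
Natural join on E: {(1, 33, 1), (10, 29, 10), (10, 29, 11), (10, 29, 18), (10, 29, 2), (10, 29, 21), (10, 29, 34), (10, 29, 37), (11, 29, 10), (11, 29, 11), (11, 29, 18), (11, 29, 2), (11, 29, 21), (11, 29, 34), (11, 29, 37), (18, 29, 10), (18, 29, 11), (18, 29, 18), (18, 29, 2), (18, 29, 21), (18, 29, 34), (18, 29, 37), (2, 29, 10), (2, 29, 11), (2, 29, 18), (2, 29, 2), (2, 29, 21), (2, 29, 34), (2, 29, 37), (21, 29, 10), (21, 29, 11), (21, 29, 18), (21, 29, 2), (21, 29, 21), (21, 29, 34), (21, 29, 37), (34, 29, 10), (34, 29, 11), (34, 29, 18), (34, 29, 2), (34, 29, 21), (34, 29, 34), (34, 29, 37), (37, 29, 10), (37, 29, 11), (37, 29, 18), (37, 29, 2), (37, 29, 21), (37, 29, 34), (37, 29, 37)}
Apply σ_{G < G2}; surviving tuples: {(10, 29, 11), (10, 29, 18), (10, 29, 21), (10, 29, 34), (10, 29, 37), (11, 29, 18), (11, 29, 21), (11, 29, 34), (11, 29, 37), (18, 29, 21), (18, 29, 34), (18, 29, 37), (2, 29, 10), (2, 29, 11), (2, 29, 18), (2, 29, 21), (2, 29, 34), (2, 29, 37), (21, 29, 34), (21, 29, 37), (34, 29, 37)}
Projecting to G2, E (15 duplicate(s) eliminated): {(10, 29), (11, 29), (18, 29), (21, 29), (34, 29), (37, 29)}

{(10, 29), (11, 29), (18, 29), (21, 29), (34, 29), (37, 29)}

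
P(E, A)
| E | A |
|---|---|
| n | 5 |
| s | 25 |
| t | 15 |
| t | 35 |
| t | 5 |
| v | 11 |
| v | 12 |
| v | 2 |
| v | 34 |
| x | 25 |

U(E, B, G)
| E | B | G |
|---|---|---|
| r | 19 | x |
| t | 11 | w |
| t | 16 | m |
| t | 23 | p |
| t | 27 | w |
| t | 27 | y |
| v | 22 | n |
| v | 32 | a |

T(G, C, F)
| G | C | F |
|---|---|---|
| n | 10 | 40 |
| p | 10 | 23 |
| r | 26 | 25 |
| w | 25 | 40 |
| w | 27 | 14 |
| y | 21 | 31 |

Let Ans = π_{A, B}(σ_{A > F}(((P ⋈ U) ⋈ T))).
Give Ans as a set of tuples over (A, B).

Joining P and U on E yields {(t, 15, 11, w), (t, 15, 16, m), (t, 15, 23, p), (t, 15, 27, w), (t, 15, 27, y), (t, 35, 11, w), (t, 35, 16, m), (t, 35, 23, p), (t, 35, 27, w), (t, 35, 27, y), (t, 5, 11, w), (t, 5, 16, m), (t, 5, 23, p), (t, 5, 27, w), (t, 5, 27, y), (v, 11, 22, n), (v, 11, 32, a), (v, 12, 22, n), (v, 12, 32, a), (v, 2, 22, n), (v, 2, 32, a), (v, 34, 22, n), (v, 34, 32, a)}.
Joining (P ⋈ U) and T on G yields {(t, 15, 11, w, 25, 40), (t, 15, 11, w, 27, 14), (t, 15, 23, p, 10, 23), (t, 15, 27, w, 25, 40), (t, 15, 27, w, 27, 14), (t, 15, 27, y, 21, 31), (t, 35, 11, w, 25, 40), (t, 35, 11, w, 27, 14), (t, 35, 23, p, 10, 23), (t, 35, 27, w, 25, 40), (t, 35, 27, w, 27, 14), (t, 35, 27, y, 21, 31), (t, 5, 11, w, 25, 40), (t, 5, 11, w, 27, 14), (t, 5, 23, p, 10, 23), (t, 5, 27, w, 25, 40), (t, 5, 27, w, 27, 14), (t, 5, 27, y, 21, 31), (v, 11, 22, n, 10, 40), (v, 12, 22, n, 10, 40), (v, 2, 22, n, 10, 40), (v, 34, 22, n, 10, 40)}.
Apply σ_{A > F}; surviving tuples: {(t, 15, 11, w, 27, 14), (t, 15, 27, w, 27, 14), (t, 35, 11, w, 27, 14), (t, 35, 23, p, 10, 23), (t, 35, 27, w, 27, 14), (t, 35, 27, y, 21, 31)}
Projecting to A, B (1 duplicate(s) eliminated): {(15, 11), (15, 27), (35, 11), (35, 23), (35, 27)}

{(15, 11), (15, 27), (35, 11), (35, 23), (35, 27)}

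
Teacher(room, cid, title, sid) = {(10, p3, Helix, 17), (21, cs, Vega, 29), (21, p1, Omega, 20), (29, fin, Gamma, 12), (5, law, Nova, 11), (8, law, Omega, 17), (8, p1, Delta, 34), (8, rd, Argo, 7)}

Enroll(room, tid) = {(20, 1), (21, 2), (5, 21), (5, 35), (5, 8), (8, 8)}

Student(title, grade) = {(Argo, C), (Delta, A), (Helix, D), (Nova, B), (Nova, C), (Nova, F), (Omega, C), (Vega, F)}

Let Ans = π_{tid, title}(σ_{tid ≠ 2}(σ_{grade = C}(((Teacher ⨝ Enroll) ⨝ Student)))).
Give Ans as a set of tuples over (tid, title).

{(21, Nova), (35, Nova), (8, Argo), (8, Nova), (8, Omega)}

Natural join on room: {(21, cs, Vega, 29, 2), (21, p1, Omega, 20, 2), (5, law, Nova, 11, 21), (5, law, Nova, 11, 35), (5, law, Nova, 11, 8), (8, law, Omega, 17, 8), (8, p1, Delta, 34, 8), (8, rd, Argo, 7, 8)}
Natural join on title: {(21, cs, Vega, 29, 2, F), (21, p1, Omega, 20, 2, C), (5, law, Nova, 11, 21, B), (5, law, Nova, 11, 21, C), (5, law, Nova, 11, 21, F), (5, law, Nova, 11, 35, B), (5, law, Nova, 11, 35, C), (5, law, Nova, 11, 35, F), (5, law, Nova, 11, 8, B), (5, law, Nova, 11, 8, C), (5, law, Nova, 11, 8, F), (8, law, Omega, 17, 8, C), (8, p1, Delta, 34, 8, A), (8, rd, Argo, 7, 8, C)}
Selection grade = C: {(21, p1, Omega, 20, 2, C), (5, law, Nova, 11, 21, C), (5, law, Nova, 11, 35, C), (5, law, Nova, 11, 8, C), (8, law, Omega, 17, 8, C), (8, rd, Argo, 7, 8, C)}
Selection tid ≠ 2: {(5, law, Nova, 11, 21, C), (5, law, Nova, 11, 35, C), (5, law, Nova, 11, 8, C), (8, law, Omega, 17, 8, C), (8, rd, Argo, 7, 8, C)}
π_{tid, title} gives {(21, Nova), (35, Nova), (8, Argo), (8, Nova), (8, Omega)}.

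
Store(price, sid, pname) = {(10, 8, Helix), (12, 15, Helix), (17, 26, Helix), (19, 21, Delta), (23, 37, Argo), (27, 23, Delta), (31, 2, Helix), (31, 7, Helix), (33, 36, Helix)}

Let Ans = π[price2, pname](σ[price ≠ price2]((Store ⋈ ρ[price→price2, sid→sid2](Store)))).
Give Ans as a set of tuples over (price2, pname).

{(10, Helix), (12, Helix), (17, Helix), (19, Delta), (27, Delta), (31, Helix), (33, Helix)}

ρ[price→price2, sid→sid2]: schema becomes (price2, sid2, pname); tuples unchanged.
Natural join on pname: {(10, 8, Helix, 10, 8), (10, 8, Helix, 12, 15), (10, 8, Helix, 17, 26), (10, 8, Helix, 31, 2), (10, 8, Helix, 31, 7), (10, 8, Helix, 33, 36), (12, 15, Helix, 10, 8), (12, 15, Helix, 12, 15), (12, 15, Helix, 17, 26), (12, 15, Helix, 31, 2), (12, 15, Helix, 31, 7), (12, 15, Helix, 33, 36), (17, 26, Helix, 10, 8), (17, 26, Helix, 12, 15), (17, 26, Helix, 17, 26), (17, 26, Helix, 31, 2), (17, 26, Helix, 31, 7), (17, 26, Helix, 33, 36), (19, 21, Delta, 19, 21), (19, 21, Delta, 27, 23), (23, 37, Argo, 23, 37), (27, 23, Delta, 19, 21), (27, 23, Delta, 27, 23), (31, 2, Helix, 10, 8), (31, 2, Helix, 12, 15), (31, 2, Helix, 17, 26), (31, 2, Helix, 31, 2), (31, 2, Helix, 31, 7), (31, 2, Helix, 33, 36), (31, 7, Helix, 10, 8), (31, 7, Helix, 12, 15), (31, 7, Helix, 17, 26), (31, 7, Helix, 31, 2), (31, 7, Helix, 31, 7), (31, 7, Helix, 33, 36), (33, 36, Helix, 10, 8), (33, 36, Helix, 12, 15), (33, 36, Helix, 17, 26), (33, 36, Helix, 31, 2), (33, 36, Helix, 31, 7), (33, 36, Helix, 33, 36)}
Filtering on price ≠ price2 leaves {(10, 8, Helix, 12, 15), (10, 8, Helix, 17, 26), (10, 8, Helix, 31, 2), (10, 8, Helix, 31, 7), (10, 8, Helix, 33, 36), (12, 15, Helix, 10, 8), (12, 15, Helix, 17, 26), (12, 15, Helix, 31, 2), (12, 15, Helix, 31, 7), (12, 15, Helix, 33, 36), (17, 26, Helix, 10, 8), (17, 26, Helix, 12, 15), (17, 26, Helix, 31, 2), (17, 26, Helix, 31, 7), (17, 26, Helix, 33, 36), (19, 21, Delta, 27, 23), (27, 23, Delta, 19, 21), (31, 2, Helix, 10, 8), (31, 2, Helix, 12, 15), (31, 2, Helix, 17, 26), (31, 2, Helix, 33, 36), (31, 7, Helix, 10, 8), (31, 7, Helix, 12, 15), (31, 7, Helix, 17, 26), (31, 7, Helix, 33, 36), (33, 36, Helix, 10, 8), (33, 36, Helix, 12, 15), (33, 36, Helix, 17, 26), (33, 36, Helix, 31, 2), (33, 36, Helix, 31, 7)}.
π_{price2, pname} gives {(10, Helix), (12, Helix), (17, Helix), (19, Delta), (27, Delta), (31, Helix), (33, Helix)} (23 duplicate(s) eliminated).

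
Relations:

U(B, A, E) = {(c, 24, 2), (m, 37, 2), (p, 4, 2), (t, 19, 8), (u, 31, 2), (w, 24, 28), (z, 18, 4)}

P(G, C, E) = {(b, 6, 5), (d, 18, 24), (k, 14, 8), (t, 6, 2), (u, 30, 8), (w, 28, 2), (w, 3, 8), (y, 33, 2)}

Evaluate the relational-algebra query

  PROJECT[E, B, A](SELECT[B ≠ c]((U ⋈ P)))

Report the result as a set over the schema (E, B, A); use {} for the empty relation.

{(2, m, 37), (2, p, 4), (2, u, 31), (8, t, 19)}

Natural join on E: {(c, 24, 2, t, 6), (c, 24, 2, w, 28), (c, 24, 2, y, 33), (m, 37, 2, t, 6), (m, 37, 2, w, 28), (m, 37, 2, y, 33), (p, 4, 2, t, 6), (p, 4, 2, w, 28), (p, 4, 2, y, 33), (t, 19, 8, k, 14), (t, 19, 8, u, 30), (t, 19, 8, w, 3), (u, 31, 2, t, 6), (u, 31, 2, w, 28), (u, 31, 2, y, 33)}
σ[B ≠ c]: keep tuples satisfying B ≠ c → {(m, 37, 2, t, 6), (m, 37, 2, w, 28), (m, 37, 2, y, 33), (p, 4, 2, t, 6), (p, 4, 2, w, 28), (p, 4, 2, y, 33), (t, 19, 8, k, 14), (t, 19, 8, u, 30), (t, 19, 8, w, 3), (u, 31, 2, t, 6), (u, 31, 2, w, 28), (u, 31, 2, y, 33)}
π[E, B, A]: project onto (E, B, A) (8 duplicate(s) eliminated) → {(2, m, 37), (2, p, 4), (2, u, 31), (8, t, 19)}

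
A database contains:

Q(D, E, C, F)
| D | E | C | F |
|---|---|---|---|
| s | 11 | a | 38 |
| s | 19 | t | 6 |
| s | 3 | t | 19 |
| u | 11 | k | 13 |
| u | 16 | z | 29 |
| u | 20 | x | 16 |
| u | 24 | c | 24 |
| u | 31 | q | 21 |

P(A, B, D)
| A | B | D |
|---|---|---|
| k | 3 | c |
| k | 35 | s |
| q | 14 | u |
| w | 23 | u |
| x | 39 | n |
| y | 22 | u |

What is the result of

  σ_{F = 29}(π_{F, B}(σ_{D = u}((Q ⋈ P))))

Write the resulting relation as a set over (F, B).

Joining Q and P on D yields {(s, 11, a, 38, k, 35), (s, 19, t, 6, k, 35), (s, 3, t, 19, k, 35), (u, 11, k, 13, q, 14), (u, 11, k, 13, w, 23), (u, 11, k, 13, y, 22), (u, 16, z, 29, q, 14), (u, 16, z, 29, w, 23), (u, 16, z, 29, y, 22), (u, 20, x, 16, q, 14), (u, 20, x, 16, w, 23), (u, 20, x, 16, y, 22), (u, 24, c, 24, q, 14), (u, 24, c, 24, w, 23), (u, 24, c, 24, y, 22), (u, 31, q, 21, q, 14), (u, 31, q, 21, w, 23), (u, 31, q, 21, y, 22)}.
Apply σ_{D = u}; surviving tuples: {(u, 11, k, 13, q, 14), (u, 11, k, 13, w, 23), (u, 11, k, 13, y, 22), (u, 16, z, 29, q, 14), (u, 16, z, 29, w, 23), (u, 16, z, 29, y, 22), (u, 20, x, 16, q, 14), (u, 20, x, 16, w, 23), (u, 20, x, 16, y, 22), (u, 24, c, 24, q, 14), (u, 24, c, 24, w, 23), (u, 24, c, 24, y, 22), (u, 31, q, 21, q, 14), (u, 31, q, 21, w, 23), (u, 31, q, 21, y, 22)}
Keep only column(s) F, B: {(13, 14), (13, 22), (13, 23), (16, 14), (16, 22), (16, 23), (21, 14), (21, 22), (21, 23), (24, 14), (24, 22), (24, 23), (29, 14), (29, 22), (29, 23)}
Apply σ_{F = 29}; surviving tuples: {(29, 14), (29, 22), (29, 23)}

{(29, 14), (29, 22), (29, 23)}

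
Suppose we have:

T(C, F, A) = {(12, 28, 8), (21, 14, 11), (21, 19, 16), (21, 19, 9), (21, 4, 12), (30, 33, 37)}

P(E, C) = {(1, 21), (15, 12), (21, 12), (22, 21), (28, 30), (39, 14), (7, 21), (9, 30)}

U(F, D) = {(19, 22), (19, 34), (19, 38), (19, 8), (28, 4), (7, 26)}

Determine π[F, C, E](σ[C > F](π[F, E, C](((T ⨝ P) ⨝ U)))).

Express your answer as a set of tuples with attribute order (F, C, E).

Natural join on C: {(12, 28, 8, 15), (12, 28, 8, 21), (21, 14, 11, 1), (21, 14, 11, 22), (21, 14, 11, 7), (21, 19, 16, 1), (21, 19, 16, 22), (21, 19, 16, 7), (21, 19, 9, 1), (21, 19, 9, 22), (21, 19, 9, 7), (21, 4, 12, 1), (21, 4, 12, 22), (21, 4, 12, 7), (30, 33, 37, 28), (30, 33, 37, 9)}
Natural join on F: {(12, 28, 8, 15, 4), (12, 28, 8, 21, 4), (21, 19, 16, 1, 22), (21, 19, 16, 1, 34), (21, 19, 16, 1, 38), (21, 19, 16, 1, 8), (21, 19, 16, 22, 22), (21, 19, 16, 22, 34), (21, 19, 16, 22, 38), (21, 19, 16, 22, 8), (21, 19, 16, 7, 22), (21, 19, 16, 7, 34), (21, 19, 16, 7, 38), (21, 19, 16, 7, 8), (21, 19, 9, 1, 22), (21, 19, 9, 1, 34), (21, 19, 9, 1, 38), (21, 19, 9, 1, 8), (21, 19, 9, 22, 22), (21, 19, 9, 22, 34), (21, 19, 9, 22, 38), (21, 19, 9, 22, 8), (21, 19, 9, 7, 22), (21, 19, 9, 7, 34), (21, 19, 9, 7, 38), (21, 19, 9, 7, 8)}
Keep only column(s) F, E, C (21 duplicate(s) eliminated): {(19, 1, 21), (19, 22, 21), (19, 7, 21), (28, 15, 12), (28, 21, 12)}
σ[C > F]: keep tuples satisfying C > F → {(19, 1, 21), (19, 22, 21), (19, 7, 21)}
Keep only column(s) F, C, E: {(19, 21, 1), (19, 21, 22), (19, 21, 7)}

{(19, 21, 1), (19, 21, 22), (19, 21, 7)}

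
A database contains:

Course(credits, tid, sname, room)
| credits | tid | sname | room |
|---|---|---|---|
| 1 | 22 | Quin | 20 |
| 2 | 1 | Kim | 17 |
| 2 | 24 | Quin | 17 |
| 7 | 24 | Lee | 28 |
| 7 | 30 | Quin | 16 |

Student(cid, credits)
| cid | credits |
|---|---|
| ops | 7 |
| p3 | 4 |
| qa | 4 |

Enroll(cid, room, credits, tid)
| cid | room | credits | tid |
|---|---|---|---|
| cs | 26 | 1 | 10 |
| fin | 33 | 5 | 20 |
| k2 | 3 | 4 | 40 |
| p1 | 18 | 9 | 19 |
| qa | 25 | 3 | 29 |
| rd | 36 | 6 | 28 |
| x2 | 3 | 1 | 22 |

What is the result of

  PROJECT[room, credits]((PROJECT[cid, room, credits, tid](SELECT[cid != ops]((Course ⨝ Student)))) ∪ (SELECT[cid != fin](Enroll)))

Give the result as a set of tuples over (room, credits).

{(18, 9), (25, 3), (26, 1), (3, 1), (3, 4), (36, 6)}

Course ⋈ Student (natural join on credits): {(7, 24, Lee, 28, ops), (7, 30, Quin, 16, ops)}
Apply σ_{cid != ops}; surviving tuples: {}
π[cid, room, credits, tid]: project onto (cid, room, credits, tid) → {}
Apply σ_{cid != fin}; surviving tuples: {(cs, 26, 1, 10), (k2, 3, 4, 40), (p1, 18, 9, 19), (qa, 25, 3, 29), (rd, 36, 6, 28), (x2, 3, 1, 22)}
Set union of the two operands is {(cs, 26, 1, 10), (k2, 3, 4, 40), (p1, 18, 9, 19), (qa, 25, 3, 29), (rd, 36, 6, 28), (x2, 3, 1, 22)}.
π[room, credits]: project onto (room, credits) → {(18, 9), (25, 3), (26, 1), (3, 1), (3, 4), (36, 6)}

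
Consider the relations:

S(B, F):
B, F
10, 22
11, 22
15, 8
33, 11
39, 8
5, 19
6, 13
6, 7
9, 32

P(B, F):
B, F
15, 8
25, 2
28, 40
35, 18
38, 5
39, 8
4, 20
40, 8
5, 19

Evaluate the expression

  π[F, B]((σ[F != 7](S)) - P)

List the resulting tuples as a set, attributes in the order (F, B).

{(11, 33), (13, 6), (22, 10), (22, 11), (32, 9)}

Selection F != 7: {(10, 22), (11, 22), (15, 8), (33, 11), (39, 8), (5, 19), (6, 13), (9, 32)}
Difference: {(10, 22), (11, 22), (15, 8), (33, 11), (39, 8), (5, 19), (6, 13), (9, 32)} with {(15, 8), (25, 2), (28, 40), (35, 18), (38, 5), (39, 8), (4, 20), (40, 8), (5, 19)} → {(10, 22), (11, 22), (33, 11), (6, 13), (9, 32)}
π_{F, B} gives {(11, 33), (13, 6), (22, 10), (22, 11), (32, 9)}.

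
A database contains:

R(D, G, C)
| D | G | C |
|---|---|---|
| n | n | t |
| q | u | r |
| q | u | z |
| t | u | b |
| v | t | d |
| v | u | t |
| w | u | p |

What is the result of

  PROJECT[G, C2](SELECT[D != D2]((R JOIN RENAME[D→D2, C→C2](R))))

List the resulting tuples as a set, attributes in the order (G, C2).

{(u, b), (u, p), (u, r), (u, t), (u, z)}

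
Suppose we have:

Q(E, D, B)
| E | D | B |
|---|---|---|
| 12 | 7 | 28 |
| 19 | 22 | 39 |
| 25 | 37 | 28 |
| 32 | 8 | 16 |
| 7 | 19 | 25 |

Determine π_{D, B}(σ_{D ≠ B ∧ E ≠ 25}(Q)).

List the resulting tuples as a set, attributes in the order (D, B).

{(19, 25), (22, 39), (7, 28), (8, 16)}

Selection D ≠ B ∧ E ≠ 25: {(12, 7, 28), (19, 22, 39), (32, 8, 16), (7, 19, 25)}
π_{D, B} gives {(19, 25), (22, 39), (7, 28), (8, 16)}.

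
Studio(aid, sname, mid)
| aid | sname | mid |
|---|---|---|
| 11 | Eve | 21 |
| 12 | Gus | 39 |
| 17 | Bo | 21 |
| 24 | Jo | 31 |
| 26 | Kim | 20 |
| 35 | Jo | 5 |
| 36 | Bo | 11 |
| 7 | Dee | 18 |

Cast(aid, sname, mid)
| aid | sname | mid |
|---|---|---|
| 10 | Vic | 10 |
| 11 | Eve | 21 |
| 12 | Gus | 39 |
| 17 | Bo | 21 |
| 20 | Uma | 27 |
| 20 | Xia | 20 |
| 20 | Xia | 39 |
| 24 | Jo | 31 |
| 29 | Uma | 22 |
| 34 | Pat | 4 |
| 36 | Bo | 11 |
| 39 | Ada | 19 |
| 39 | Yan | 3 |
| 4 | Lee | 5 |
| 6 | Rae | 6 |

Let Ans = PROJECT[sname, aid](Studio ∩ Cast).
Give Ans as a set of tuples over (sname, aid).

Set intersection of the two operands is {(11, Eve, 21), (12, Gus, 39), (17, Bo, 21), (24, Jo, 31), (36, Bo, 11)}.
π[sname, aid]: project onto (sname, aid) → {(Bo, 17), (Bo, 36), (Eve, 11), (Gus, 12), (Jo, 24)}

{(Bo, 17), (Bo, 36), (Eve, 11), (Gus, 12), (Jo, 24)}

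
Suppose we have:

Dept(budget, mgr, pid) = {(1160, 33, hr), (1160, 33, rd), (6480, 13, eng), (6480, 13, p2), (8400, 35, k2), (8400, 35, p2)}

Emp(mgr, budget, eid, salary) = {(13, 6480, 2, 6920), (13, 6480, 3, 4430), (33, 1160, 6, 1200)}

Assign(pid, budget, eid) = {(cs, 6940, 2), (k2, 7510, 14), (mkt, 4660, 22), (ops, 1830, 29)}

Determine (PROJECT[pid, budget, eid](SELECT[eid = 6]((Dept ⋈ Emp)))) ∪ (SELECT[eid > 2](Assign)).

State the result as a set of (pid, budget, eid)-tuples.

{(hr, 1160, 6), (k2, 7510, 14), (mkt, 4660, 22), (ops, 1830, 29), (rd, 1160, 6)}

Dept ⋈ Emp (natural join on budget, mgr): {(1160, 33, hr, 6, 1200), (1160, 33, rd, 6, 1200), (6480, 13, eng, 2, 6920), (6480, 13, eng, 3, 4430), (6480, 13, p2, 2, 6920), (6480, 13, p2, 3, 4430)}
σ[eid = 6]: keep tuples satisfying eid = 6 → {(1160, 33, hr, 6, 1200), (1160, 33, rd, 6, 1200)}
π_{pid, budget, eid} gives {(hr, 1160, 6), (rd, 1160, 6)}.
σ[eid > 2]: keep tuples satisfying eid > 2 → {(k2, 7510, 14), (mkt, 4660, 22), (ops, 1830, 29)}
Taking the union: {(hr, 1160, 6), (k2, 7510, 14), (mkt, 4660, 22), (ops, 1830, 29), (rd, 1160, 6)}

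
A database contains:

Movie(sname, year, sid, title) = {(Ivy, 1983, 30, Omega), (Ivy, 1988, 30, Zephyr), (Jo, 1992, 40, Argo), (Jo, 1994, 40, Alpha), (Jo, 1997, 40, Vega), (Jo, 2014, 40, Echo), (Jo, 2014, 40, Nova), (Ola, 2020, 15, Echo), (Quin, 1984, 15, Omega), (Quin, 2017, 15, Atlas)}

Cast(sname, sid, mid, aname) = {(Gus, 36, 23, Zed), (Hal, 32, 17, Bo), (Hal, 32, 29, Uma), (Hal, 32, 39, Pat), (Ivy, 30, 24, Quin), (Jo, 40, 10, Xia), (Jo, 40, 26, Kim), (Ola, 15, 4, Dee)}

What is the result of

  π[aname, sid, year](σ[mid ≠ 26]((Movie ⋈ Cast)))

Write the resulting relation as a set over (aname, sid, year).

{(Dee, 15, 2020), (Quin, 30, 1983), (Quin, 30, 1988), (Xia, 40, 1992), (Xia, 40, 1994), (Xia, 40, 1997), (Xia, 40, 2014)}

Natural join on sname, sid: {(Ivy, 1983, 30, Omega, 24, Quin), (Ivy, 1988, 30, Zephyr, 24, Quin), (Jo, 1992, 40, Argo, 10, Xia), (Jo, 1992, 40, Argo, 26, Kim), (Jo, 1994, 40, Alpha, 10, Xia), (Jo, 1994, 40, Alpha, 26, Kim), (Jo, 1997, 40, Vega, 10, Xia), (Jo, 1997, 40, Vega, 26, Kim), (Jo, 2014, 40, Echo, 10, Xia), (Jo, 2014, 40, Echo, 26, Kim), (Jo, 2014, 40, Nova, 10, Xia), (Jo, 2014, 40, Nova, 26, Kim), (Ola, 2020, 15, Echo, 4, Dee)}
σ[mid ≠ 26]: keep tuples satisfying mid ≠ 26 → {(Ivy, 1983, 30, Omega, 24, Quin), (Ivy, 1988, 30, Zephyr, 24, Quin), (Jo, 1992, 40, Argo, 10, Xia), (Jo, 1994, 40, Alpha, 10, Xia), (Jo, 1997, 40, Vega, 10, Xia), (Jo, 2014, 40, Echo, 10, Xia), (Jo, 2014, 40, Nova, 10, Xia), (Ola, 2020, 15, Echo, 4, Dee)}
Projecting to aname, sid, year (1 duplicate(s) eliminated): {(Dee, 15, 2020), (Quin, 30, 1983), (Quin, 30, 1988), (Xia, 40, 1992), (Xia, 40, 1994), (Xia, 40, 1997), (Xia, 40, 2014)}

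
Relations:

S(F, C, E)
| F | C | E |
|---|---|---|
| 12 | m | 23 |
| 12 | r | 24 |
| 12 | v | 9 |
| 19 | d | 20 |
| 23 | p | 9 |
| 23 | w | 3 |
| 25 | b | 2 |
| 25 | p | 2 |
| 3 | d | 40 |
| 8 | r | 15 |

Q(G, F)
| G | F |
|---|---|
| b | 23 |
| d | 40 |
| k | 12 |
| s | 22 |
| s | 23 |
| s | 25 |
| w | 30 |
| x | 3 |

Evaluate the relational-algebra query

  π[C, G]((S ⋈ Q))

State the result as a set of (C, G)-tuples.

Natural join on F: {(12, m, 23, k), (12, r, 24, k), (12, v, 9, k), (23, p, 9, b), (23, p, 9, s), (23, w, 3, b), (23, w, 3, s), (25, b, 2, s), (25, p, 2, s), (3, d, 40, x)}
π_{C, G} gives {(b, s), (d, x), (m, k), (p, b), (p, s), (r, k), (v, k), (w, b), (w, s)} (1 duplicate(s) eliminated).

{(b, s), (d, x), (m, k), (p, b), (p, s), (r, k), (v, k), (w, b), (w, s)}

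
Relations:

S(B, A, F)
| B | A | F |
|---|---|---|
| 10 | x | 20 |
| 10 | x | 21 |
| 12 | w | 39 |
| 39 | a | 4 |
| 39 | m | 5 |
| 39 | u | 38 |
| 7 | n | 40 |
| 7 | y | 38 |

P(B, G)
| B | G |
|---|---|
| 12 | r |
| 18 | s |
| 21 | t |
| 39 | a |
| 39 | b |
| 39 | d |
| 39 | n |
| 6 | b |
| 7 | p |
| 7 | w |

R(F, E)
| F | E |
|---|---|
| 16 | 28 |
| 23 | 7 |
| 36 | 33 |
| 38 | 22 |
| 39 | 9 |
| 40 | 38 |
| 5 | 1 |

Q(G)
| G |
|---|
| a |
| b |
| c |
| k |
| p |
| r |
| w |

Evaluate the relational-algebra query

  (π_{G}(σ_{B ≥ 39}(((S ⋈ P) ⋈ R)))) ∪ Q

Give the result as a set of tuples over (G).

{a, b, c, d, k, n, p, r, w}

S ⋈ P (natural join on B): {(12, w, 39, r), (39, a, 4, a), (39, a, 4, b), (39, a, 4, d), (39, a, 4, n), (39, m, 5, a), (39, m, 5, b), (39, m, 5, d), (39, m, 5, n), (39, u, 38, a), (39, u, 38, b), (39, u, 38, d), (39, u, 38, n), (7, n, 40, p), (7, n, 40, w), (7, y, 38, p), (7, y, 38, w)}
(S ⋈ P) ⋈ R (natural join on F): {(12, w, 39, r, 9), (39, m, 5, a, 1), (39, m, 5, b, 1), (39, m, 5, d, 1), (39, m, 5, n, 1), (39, u, 38, a, 22), (39, u, 38, b, 22), (39, u, 38, d, 22), (39, u, 38, n, 22), (7, n, 40, p, 38), (7, n, 40, w, 38), (7, y, 38, p, 22), (7, y, 38, w, 22)}
σ[B ≥ 39]: keep tuples satisfying B ≥ 39 → {(39, m, 5, a, 1), (39, m, 5, b, 1), (39, m, 5, d, 1), (39, m, 5, n, 1), (39, u, 38, a, 22), (39, u, 38, b, 22), (39, u, 38, d, 22), (39, u, 38, n, 22)}
Keep only column(s) G (4 duplicate(s) eliminated): {a, b, d, n}
Set union of the two operands is {a, b, c, d, k, n, p, r, w}.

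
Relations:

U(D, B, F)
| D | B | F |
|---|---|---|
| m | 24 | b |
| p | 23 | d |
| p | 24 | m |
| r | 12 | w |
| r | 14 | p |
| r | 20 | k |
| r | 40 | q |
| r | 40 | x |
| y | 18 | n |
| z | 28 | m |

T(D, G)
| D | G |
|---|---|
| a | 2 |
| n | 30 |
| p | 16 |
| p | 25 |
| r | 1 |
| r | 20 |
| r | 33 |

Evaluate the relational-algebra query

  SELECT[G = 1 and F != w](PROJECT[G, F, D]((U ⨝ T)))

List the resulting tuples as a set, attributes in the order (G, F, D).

{(1, k, r), (1, p, r), (1, q, r), (1, x, r)}

Natural join on D: {(p, 23, d, 16), (p, 23, d, 25), (p, 24, m, 16), (p, 24, m, 25), (r, 12, w, 1), (r, 12, w, 20), (r, 12, w, 33), (r, 14, p, 1), (r, 14, p, 20), (r, 14, p, 33), (r, 20, k, 1), (r, 20, k, 20), (r, 20, k, 33), (r, 40, q, 1), (r, 40, q, 20), (r, 40, q, 33), (r, 40, x, 1), (r, 40, x, 20), (r, 40, x, 33)}
Keep only column(s) G, F, D: {(1, k, r), (1, p, r), (1, q, r), (1, w, r), (1, x, r), (16, d, p), (16, m, p), (20, k, r), (20, p, r), (20, q, r), (20, w, r), (20, x, r), (25, d, p), (25, m, p), (33, k, r), (33, p, r), (33, q, r), (33, w, r), (33, x, r)}
Filtering on G = 1 and F != w leaves {(1, k, r), (1, p, r), (1, q, r), (1, x, r)}.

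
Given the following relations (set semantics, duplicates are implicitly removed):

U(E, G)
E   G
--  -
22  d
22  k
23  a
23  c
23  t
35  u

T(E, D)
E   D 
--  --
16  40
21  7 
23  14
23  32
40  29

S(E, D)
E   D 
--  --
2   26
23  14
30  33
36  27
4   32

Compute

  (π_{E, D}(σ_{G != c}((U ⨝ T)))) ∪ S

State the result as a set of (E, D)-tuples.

Joining U and T on E yields {(23, a, 14), (23, a, 32), (23, c, 14), (23, c, 32), (23, t, 14), (23, t, 32)}.
σ[G != c]: keep tuples satisfying G != c → {(23, a, 14), (23, a, 32), (23, t, 14), (23, t, 32)}
Keep only column(s) E, D (2 duplicate(s) eliminated): {(23, 14), (23, 32)}
Set union of the two operands is {(2, 26), (23, 14), (23, 32), (30, 33), (36, 27), (4, 32)}.

{(2, 26), (23, 14), (23, 32), (30, 33), (36, 27), (4, 32)}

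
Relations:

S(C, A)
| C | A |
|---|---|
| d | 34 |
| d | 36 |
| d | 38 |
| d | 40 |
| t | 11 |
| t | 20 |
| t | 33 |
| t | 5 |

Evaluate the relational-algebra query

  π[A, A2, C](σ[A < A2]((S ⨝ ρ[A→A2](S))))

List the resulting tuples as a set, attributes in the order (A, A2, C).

{(11, 20, t), (11, 33, t), (20, 33, t), (34, 36, d), (34, 38, d), (34, 40, d), (36, 38, d), (36, 40, d), (38, 40, d), (5, 11, t), (5, 20, t), (5, 33, t)}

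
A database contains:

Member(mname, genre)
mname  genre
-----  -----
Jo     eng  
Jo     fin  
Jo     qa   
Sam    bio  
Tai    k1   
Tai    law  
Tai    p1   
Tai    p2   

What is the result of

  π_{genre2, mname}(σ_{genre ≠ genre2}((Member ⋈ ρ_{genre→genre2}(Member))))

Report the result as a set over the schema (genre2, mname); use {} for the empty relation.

{(eng, Jo), (fin, Jo), (k1, Tai), (law, Tai), (p1, Tai), (p2, Tai), (qa, Jo)}

ρ[genre→genre2]: schema becomes (mname, genre2); tuples unchanged.
Joining Member and ρ_{genre→genre2}(Member) on mname yields {(Jo, eng, eng), (Jo, eng, fin), (Jo, eng, qa), (Jo, fin, eng), (Jo, fin, fin), (Jo, fin, qa), (Jo, qa, eng), (Jo, qa, fin), (Jo, qa, qa), (Sam, bio, bio), (Tai, k1, k1), (Tai, k1, law), (Tai, k1, p1), (Tai, k1, p2), (Tai, law, k1), (Tai, law, law), (Tai, law, p1), (Tai, law, p2), (Tai, p1, k1), (Tai, p1, law), (Tai, p1, p1), (Tai, p1, p2), (Tai, p2, k1), (Tai, p2, law), (Tai, p2, p1), (Tai, p2, p2)}.
Apply σ_{genre ≠ genre2}; surviving tuples: {(Jo, eng, fin), (Jo, eng, qa), (Jo, fin, eng), (Jo, fin, qa), (Jo, qa, eng), (Jo, qa, fin), (Tai, k1, law), (Tai, k1, p1), (Tai, k1, p2), (Tai, law, k1), (Tai, law, p1), (Tai, law, p2), (Tai, p1, k1), (Tai, p1, law), (Tai, p1, p2), (Tai, p2, k1), (Tai, p2, law), (Tai, p2, p1)}
Projecting to genre2, mname (11 duplicate(s) eliminated): {(eng, Jo), (fin, Jo), (k1, Tai), (law, Tai), (p1, Tai), (p2, Tai), (qa, Jo)}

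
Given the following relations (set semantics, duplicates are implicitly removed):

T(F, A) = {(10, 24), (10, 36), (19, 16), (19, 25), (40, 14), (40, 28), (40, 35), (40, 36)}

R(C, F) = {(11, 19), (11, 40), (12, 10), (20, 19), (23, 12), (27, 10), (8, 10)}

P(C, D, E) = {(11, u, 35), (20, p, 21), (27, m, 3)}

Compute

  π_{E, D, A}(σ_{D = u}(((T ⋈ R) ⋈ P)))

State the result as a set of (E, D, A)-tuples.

{(35, u, 14), (35, u, 16), (35, u, 25), (35, u, 28), (35, u, 35), (35, u, 36)}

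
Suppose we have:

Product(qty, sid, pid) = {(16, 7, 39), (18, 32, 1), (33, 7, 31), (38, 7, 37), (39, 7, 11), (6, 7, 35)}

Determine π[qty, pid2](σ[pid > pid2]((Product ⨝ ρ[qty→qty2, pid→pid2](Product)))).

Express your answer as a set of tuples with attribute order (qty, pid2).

{(16, 11), (16, 31), (16, 35), (16, 37), (33, 11), (38, 11), (38, 31), (38, 35), (6, 11), (6, 31)}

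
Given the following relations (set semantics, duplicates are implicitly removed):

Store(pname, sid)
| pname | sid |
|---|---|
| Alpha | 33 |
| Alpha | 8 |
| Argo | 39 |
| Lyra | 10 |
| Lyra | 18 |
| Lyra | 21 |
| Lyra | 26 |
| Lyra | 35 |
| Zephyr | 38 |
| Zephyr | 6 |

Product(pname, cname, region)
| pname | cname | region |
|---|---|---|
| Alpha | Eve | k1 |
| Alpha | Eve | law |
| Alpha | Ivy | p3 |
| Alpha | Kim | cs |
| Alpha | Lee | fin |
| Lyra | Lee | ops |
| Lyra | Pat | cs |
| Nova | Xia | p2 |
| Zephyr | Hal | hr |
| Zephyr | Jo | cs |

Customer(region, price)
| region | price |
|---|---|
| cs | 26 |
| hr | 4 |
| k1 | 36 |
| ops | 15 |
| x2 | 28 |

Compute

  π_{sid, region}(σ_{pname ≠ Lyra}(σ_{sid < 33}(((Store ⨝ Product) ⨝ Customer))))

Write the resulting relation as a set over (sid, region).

{(6, cs), (6, hr), (8, cs), (8, k1)}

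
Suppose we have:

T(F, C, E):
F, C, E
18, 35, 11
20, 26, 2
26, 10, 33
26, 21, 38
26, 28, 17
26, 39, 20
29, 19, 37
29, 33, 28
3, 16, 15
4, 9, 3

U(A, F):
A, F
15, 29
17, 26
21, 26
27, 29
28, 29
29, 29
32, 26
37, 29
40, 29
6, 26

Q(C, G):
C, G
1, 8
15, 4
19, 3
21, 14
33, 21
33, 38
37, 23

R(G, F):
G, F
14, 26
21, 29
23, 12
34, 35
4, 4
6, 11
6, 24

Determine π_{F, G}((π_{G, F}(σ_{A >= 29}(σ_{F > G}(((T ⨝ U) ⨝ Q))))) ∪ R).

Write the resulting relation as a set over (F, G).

Natural join on F: {(26, 10, 33, 17), (26, 10, 33, 21), (26, 10, 33, 32), (26, 10, 33, 6), (26, 21, 38, 17), (26, 21, 38, 21), (26, 21, 38, 32), (26, 21, 38, 6), (26, 28, 17, 17), (26, 28, 17, 21), (26, 28, 17, 32), (26, 28, 17, 6), (26, 39, 20, 17), (26, 39, 20, 21), (26, 39, 20, 32), (26, 39, 20, 6), (29, 19, 37, 15), (29, 19, 37, 27), (29, 19, 37, 28), (29, 19, 37, 29), (29, 19, 37, 37), (29, 19, 37, 40), (29, 33, 28, 15), (29, 33, 28, 27), (29, 33, 28, 28), (29, 33, 28, 29), (29, 33, 28, 37), (29, 33, 28, 40)}
Natural join on C: {(26, 21, 38, 17, 14), (26, 21, 38, 21, 14), (26, 21, 38, 32, 14), (26, 21, 38, 6, 14), (29, 19, 37, 15, 3), (29, 19, 37, 27, 3), (29, 19, 37, 28, 3), (29, 19, 37, 29, 3), (29, 19, 37, 37, 3), (29, 19, 37, 40, 3), (29, 33, 28, 15, 21), (29, 33, 28, 15, 38), (29, 33, 28, 27, 21), (29, 33, 28, 27, 38), (29, 33, 28, 28, 21), (29, 33, 28, 28, 38), (29, 33, 28, 29, 21), (29, 33, 28, 29, 38), (29, 33, 28, 37, 21), (29, 33, 28, 37, 38), (29, 33, 28, 40, 21), (29, 33, 28, 40, 38)}
Selection F > G: {(26, 21, 38, 17, 14), (26, 21, 38, 21, 14), (26, 21, 38, 32, 14), (26, 21, 38, 6, 14), (29, 19, 37, 15, 3), (29, 19, 37, 27, 3), (29, 19, 37, 28, 3), (29, 19, 37, 29, 3), (29, 19, 37, 37, 3), (29, 19, 37, 40, 3), (29, 33, 28, 15, 21), (29, 33, 28, 27, 21), (29, 33, 28, 28, 21), (29, 33, 28, 29, 21), (29, 33, 28, 37, 21), (29, 33, 28, 40, 21)}
Selection A >= 29: {(26, 21, 38, 32, 14), (29, 19, 37, 29, 3), (29, 19, 37, 37, 3), (29, 19, 37, 40, 3), (29, 33, 28, 29, 21), (29, 33, 28, 37, 21), (29, 33, 28, 40, 21)}
Projecting to G, F (4 duplicate(s) eliminated): {(14, 26), (21, 29), (3, 29)}
Set union of the two operands is {(14, 26), (21, 29), (23, 12), (3, 29), (34, 35), (4, 4), (6, 11), (6, 24)}.
Projecting to F, G: {(11, 6), (12, 23), (24, 6), (26, 14), (29, 21), (29, 3), (35, 34), (4, 4)}

{(11, 6), (12, 23), (24, 6), (26, 14), (29, 21), (29, 3), (35, 34), (4, 4)}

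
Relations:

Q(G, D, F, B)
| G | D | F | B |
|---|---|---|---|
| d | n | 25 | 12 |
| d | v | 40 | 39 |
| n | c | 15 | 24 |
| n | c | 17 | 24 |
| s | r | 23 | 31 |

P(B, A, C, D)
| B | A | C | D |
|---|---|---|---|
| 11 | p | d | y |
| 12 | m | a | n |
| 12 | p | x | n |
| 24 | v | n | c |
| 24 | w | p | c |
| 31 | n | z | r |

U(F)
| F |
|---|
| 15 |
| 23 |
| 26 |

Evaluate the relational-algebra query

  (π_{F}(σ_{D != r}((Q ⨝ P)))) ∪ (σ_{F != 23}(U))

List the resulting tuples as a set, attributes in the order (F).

Joining Q and P on D, B yields {(d, n, 25, 12, m, a), (d, n, 25, 12, p, x), (n, c, 15, 24, v, n), (n, c, 15, 24, w, p), (n, c, 17, 24, v, n), (n, c, 17, 24, w, p), (s, r, 23, 31, n, z)}.
Selection D != r: {(d, n, 25, 12, m, a), (d, n, 25, 12, p, x), (n, c, 15, 24, v, n), (n, c, 15, 24, w, p), (n, c, 17, 24, v, n), (n, c, 17, 24, w, p)}
Keep only column(s) F (3 duplicate(s) eliminated): {15, 17, 25}
Selection F != 23: {15, 26}
Taking the union: {15, 17, 25, 26}

{15, 17, 25, 26}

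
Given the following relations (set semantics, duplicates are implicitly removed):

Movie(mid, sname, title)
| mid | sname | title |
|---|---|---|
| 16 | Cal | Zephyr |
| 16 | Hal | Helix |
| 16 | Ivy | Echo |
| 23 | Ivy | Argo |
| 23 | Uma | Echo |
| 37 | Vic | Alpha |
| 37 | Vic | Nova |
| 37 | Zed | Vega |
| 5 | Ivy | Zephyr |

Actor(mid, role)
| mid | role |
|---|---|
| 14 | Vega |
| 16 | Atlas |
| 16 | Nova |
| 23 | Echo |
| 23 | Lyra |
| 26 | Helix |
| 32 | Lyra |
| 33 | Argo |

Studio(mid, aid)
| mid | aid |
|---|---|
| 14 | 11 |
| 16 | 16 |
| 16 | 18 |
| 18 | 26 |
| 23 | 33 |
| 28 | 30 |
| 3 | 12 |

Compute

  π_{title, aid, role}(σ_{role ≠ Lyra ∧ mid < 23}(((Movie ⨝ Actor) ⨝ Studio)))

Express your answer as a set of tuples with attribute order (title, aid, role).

{(Echo, 16, Atlas), (Echo, 16, Nova), (Echo, 18, Atlas), (Echo, 18, Nova), (Helix, 16, Atlas), (Helix, 16, Nova), (Helix, 18, Atlas), (Helix, 18, Nova), (Zephyr, 16, Atlas), (Zephyr, 16, Nova), (Zephyr, 18, Atlas), (Zephyr, 18, Nova)}

Joining Movie and Actor on mid yields {(16, Cal, Zephyr, Atlas), (16, Cal, Zephyr, Nova), (16, Hal, Helix, Atlas), (16, Hal, Helix, Nova), (16, Ivy, Echo, Atlas), (16, Ivy, Echo, Nova), (23, Ivy, Argo, Echo), (23, Ivy, Argo, Lyra), (23, Uma, Echo, Echo), (23, Uma, Echo, Lyra)}.
Joining (Movie ⨝ Actor) and Studio on mid yields {(16, Cal, Zephyr, Atlas, 16), (16, Cal, Zephyr, Atlas, 18), (16, Cal, Zephyr, Nova, 16), (16, Cal, Zephyr, Nova, 18), (16, Hal, Helix, Atlas, 16), (16, Hal, Helix, Atlas, 18), (16, Hal, Helix, Nova, 16), (16, Hal, Helix, Nova, 18), (16, Ivy, Echo, Atlas, 16), (16, Ivy, Echo, Atlas, 18), (16, Ivy, Echo, Nova, 16), (16, Ivy, Echo, Nova, 18), (23, Ivy, Argo, Echo, 33), (23, Ivy, Argo, Lyra, 33), (23, Uma, Echo, Echo, 33), (23, Uma, Echo, Lyra, 33)}.
Apply σ_{role ≠ Lyra ∧ mid < 23}; surviving tuples: {(16, Cal, Zephyr, Atlas, 16), (16, Cal, Zephyr, Atlas, 18), (16, Cal, Zephyr, Nova, 16), (16, Cal, Zephyr, Nova, 18), (16, Hal, Helix, Atlas, 16), (16, Hal, Helix, Atlas, 18), (16, Hal, Helix, Nova, 16), (16, Hal, Helix, Nova, 18), (16, Ivy, Echo, Atlas, 16), (16, Ivy, Echo, Atlas, 18), (16, Ivy, Echo, Nova, 16), (16, Ivy, Echo, Nova, 18)}
Projecting to title, aid, role: {(Echo, 16, Atlas), (Echo, 16, Nova), (Echo, 18, Atlas), (Echo, 18, Nova), (Helix, 16, Atlas), (Helix, 16, Nova), (Helix, 18, Atlas), (Helix, 18, Nova), (Zephyr, 16, Atlas), (Zephyr, 16, Nova), (Zephyr, 18, Atlas), (Zephyr, 18, Nova)}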